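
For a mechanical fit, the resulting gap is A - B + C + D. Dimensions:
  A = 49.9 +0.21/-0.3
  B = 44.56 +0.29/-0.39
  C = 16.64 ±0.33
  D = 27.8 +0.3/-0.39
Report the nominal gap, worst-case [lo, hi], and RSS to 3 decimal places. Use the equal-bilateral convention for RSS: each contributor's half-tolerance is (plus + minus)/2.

nominal=49.780 wc=[48.470,51.010] rss=0.639

Stack each dimension's contribution:
  +A: nom +49.900 → Σnom=49.900; wc +0.210/-0.300 → slack +0.210/-0.300; half-tol=0.255, Σhalf²=0.065025
  -B: nom -44.560 → Σnom=5.340; wc +0.390/-0.290 → slack +0.600/-0.590; half-tol=0.340, Σhalf²=0.180625
  +C: nom +16.640 → Σnom=21.980; wc +0.330/-0.330 → slack +0.930/-0.920; half-tol=0.330, Σhalf²=0.289525
  +D: nom +27.800 → Σnom=49.780; wc +0.300/-0.390 → slack +1.230/-1.310; half-tol=0.345, Σhalf²=0.408550
Nominal = 49.780. Worst-case = [49.780 - 1.310, 49.780 + 1.230] = [48.470, 51.010]. RSS = √0.408550 = 0.639.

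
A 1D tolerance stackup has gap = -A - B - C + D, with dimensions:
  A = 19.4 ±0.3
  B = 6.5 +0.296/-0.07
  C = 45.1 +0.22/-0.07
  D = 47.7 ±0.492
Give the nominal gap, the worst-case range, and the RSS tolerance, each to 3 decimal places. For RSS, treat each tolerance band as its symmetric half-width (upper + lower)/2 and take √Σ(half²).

Stack each dimension's contribution:
  -A: nom -19.400 → Σnom=-19.400; wc +0.300/-0.300 → slack +0.300/-0.300; half-tol=0.300, Σhalf²=0.090000
  -B: nom -6.500 → Σnom=-25.900; wc +0.070/-0.296 → slack +0.370/-0.596; half-tol=0.183, Σhalf²=0.123489
  -C: nom -45.100 → Σnom=-71.000; wc +0.070/-0.220 → slack +0.440/-0.816; half-tol=0.145, Σhalf²=0.144514
  +D: nom +47.700 → Σnom=-23.300; wc +0.492/-0.492 → slack +0.932/-1.308; half-tol=0.492, Σhalf²=0.386578
Nominal = -23.300. Worst-case = [-23.300 - 1.308, -23.300 + 0.932] = [-24.608, -22.368]. RSS = √0.386578 = 0.622.

nominal=-23.300 wc=[-24.608,-22.368] rss=0.622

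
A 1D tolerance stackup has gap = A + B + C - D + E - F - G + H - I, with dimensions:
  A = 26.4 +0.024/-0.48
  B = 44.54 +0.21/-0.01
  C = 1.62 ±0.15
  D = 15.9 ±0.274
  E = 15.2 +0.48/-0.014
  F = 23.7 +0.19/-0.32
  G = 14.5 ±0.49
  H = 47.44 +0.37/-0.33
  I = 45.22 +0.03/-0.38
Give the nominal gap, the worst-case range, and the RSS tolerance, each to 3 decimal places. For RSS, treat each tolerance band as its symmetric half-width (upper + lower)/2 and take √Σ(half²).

nominal=35.880 wc=[33.912,38.578] rss=0.839

Stack each dimension's contribution:
  +A: nom +26.400 → Σnom=26.400; wc +0.024/-0.480 → slack +0.024/-0.480; half-tol=0.252, Σhalf²=0.063504
  +B: nom +44.540 → Σnom=70.940; wc +0.210/-0.010 → slack +0.234/-0.490; half-tol=0.110, Σhalf²=0.075604
  +C: nom +1.620 → Σnom=72.560; wc +0.150/-0.150 → slack +0.384/-0.640; half-tol=0.150, Σhalf²=0.098104
  -D: nom -15.900 → Σnom=56.660; wc +0.274/-0.274 → slack +0.658/-0.914; half-tol=0.274, Σhalf²=0.173180
  +E: nom +15.200 → Σnom=71.860; wc +0.480/-0.014 → slack +1.138/-0.928; half-tol=0.247, Σhalf²=0.234189
  -F: nom -23.700 → Σnom=48.160; wc +0.320/-0.190 → slack +1.458/-1.118; half-tol=0.255, Σhalf²=0.299214
  -G: nom -14.500 → Σnom=33.660; wc +0.490/-0.490 → slack +1.948/-1.608; half-tol=0.490, Σhalf²=0.539314
  +H: nom +47.440 → Σnom=81.100; wc +0.370/-0.330 → slack +2.318/-1.938; half-tol=0.350, Σhalf²=0.661814
  -I: nom -45.220 → Σnom=35.880; wc +0.380/-0.030 → slack +2.698/-1.968; half-tol=0.205, Σhalf²=0.703839
Nominal = 35.880. Worst-case = [35.880 - 1.968, 35.880 + 2.698] = [33.912, 38.578]. RSS = √0.703839 = 0.839.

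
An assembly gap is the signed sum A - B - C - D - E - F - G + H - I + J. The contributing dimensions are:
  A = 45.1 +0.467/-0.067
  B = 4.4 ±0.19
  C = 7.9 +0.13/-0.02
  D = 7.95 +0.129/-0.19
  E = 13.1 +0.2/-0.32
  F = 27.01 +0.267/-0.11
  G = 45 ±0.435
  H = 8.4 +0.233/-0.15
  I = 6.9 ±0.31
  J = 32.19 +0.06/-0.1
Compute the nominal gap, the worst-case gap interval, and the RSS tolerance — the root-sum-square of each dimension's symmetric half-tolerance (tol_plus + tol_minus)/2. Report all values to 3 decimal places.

nominal=-26.570 wc=[-28.548,-24.235] rss=0.755

Stack each dimension's contribution:
  +A: nom +45.100 → Σnom=45.100; wc +0.467/-0.067 → slack +0.467/-0.067; half-tol=0.267, Σhalf²=0.071289
  -B: nom -4.400 → Σnom=40.700; wc +0.190/-0.190 → slack +0.657/-0.257; half-tol=0.190, Σhalf²=0.107389
  -C: nom -7.900 → Σnom=32.800; wc +0.020/-0.130 → slack +0.677/-0.387; half-tol=0.075, Σhalf²=0.113014
  -D: nom -7.950 → Σnom=24.850; wc +0.190/-0.129 → slack +0.867/-0.516; half-tol=0.160, Σhalf²=0.138454
  -E: nom -13.100 → Σnom=11.750; wc +0.320/-0.200 → slack +1.187/-0.716; half-tol=0.260, Σhalf²=0.206054
  -F: nom -27.010 → Σnom=-15.260; wc +0.110/-0.267 → slack +1.297/-0.983; half-tol=0.189, Σhalf²=0.241587
  -G: nom -45.000 → Σnom=-60.260; wc +0.435/-0.435 → slack +1.732/-1.418; half-tol=0.435, Σhalf²=0.430812
  +H: nom +8.400 → Σnom=-51.860; wc +0.233/-0.150 → slack +1.965/-1.568; half-tol=0.192, Σhalf²=0.467484
  -I: nom -6.900 → Σnom=-58.760; wc +0.310/-0.310 → slack +2.275/-1.878; half-tol=0.310, Σhalf²=0.563584
  +J: nom +32.190 → Σnom=-26.570; wc +0.060/-0.100 → slack +2.335/-1.978; half-tol=0.080, Σhalf²=0.569984
Nominal = -26.570. Worst-case = [-26.570 - 1.978, -26.570 + 2.335] = [-28.548, -24.235]. RSS = √0.569984 = 0.755.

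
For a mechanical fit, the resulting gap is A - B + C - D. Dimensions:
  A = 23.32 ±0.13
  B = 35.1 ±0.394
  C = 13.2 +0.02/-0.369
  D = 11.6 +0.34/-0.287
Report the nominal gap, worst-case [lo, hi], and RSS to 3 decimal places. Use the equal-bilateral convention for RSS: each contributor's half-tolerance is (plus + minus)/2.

nominal=-10.180 wc=[-11.413,-9.349] rss=0.555

Stack each dimension's contribution:
  +A: nom +23.320 → Σnom=23.320; wc +0.130/-0.130 → slack +0.130/-0.130; half-tol=0.130, Σhalf²=0.016900
  -B: nom -35.100 → Σnom=-11.780; wc +0.394/-0.394 → slack +0.524/-0.524; half-tol=0.394, Σhalf²=0.172136
  +C: nom +13.200 → Σnom=1.420; wc +0.020/-0.369 → slack +0.544/-0.893; half-tol=0.195, Σhalf²=0.209966
  -D: nom -11.600 → Σnom=-10.180; wc +0.287/-0.340 → slack +0.831/-1.233; half-tol=0.314, Σhalf²=0.308249
Nominal = -10.180. Worst-case = [-10.180 - 1.233, -10.180 + 0.831] = [-11.413, -9.349]. RSS = √0.308249 = 0.555.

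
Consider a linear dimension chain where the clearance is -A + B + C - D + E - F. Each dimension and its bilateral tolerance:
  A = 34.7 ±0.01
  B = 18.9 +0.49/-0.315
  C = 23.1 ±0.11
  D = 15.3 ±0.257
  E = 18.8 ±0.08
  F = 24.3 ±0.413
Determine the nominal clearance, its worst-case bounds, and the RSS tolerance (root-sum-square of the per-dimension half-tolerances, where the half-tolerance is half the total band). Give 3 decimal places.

nominal=-13.500 wc=[-14.685,-12.140] rss=0.646

Stack each dimension's contribution:
  -A: nom -34.700 → Σnom=-34.700; wc +0.010/-0.010 → slack +0.010/-0.010; half-tol=0.010, Σhalf²=0.000100
  +B: nom +18.900 → Σnom=-15.800; wc +0.490/-0.315 → slack +0.500/-0.325; half-tol=0.402, Σhalf²=0.162106
  +C: nom +23.100 → Σnom=7.300; wc +0.110/-0.110 → slack +0.610/-0.435; half-tol=0.110, Σhalf²=0.174206
  -D: nom -15.300 → Σnom=-8.000; wc +0.257/-0.257 → slack +0.867/-0.692; half-tol=0.257, Σhalf²=0.240255
  +E: nom +18.800 → Σnom=10.800; wc +0.080/-0.080 → slack +0.947/-0.772; half-tol=0.080, Σhalf²=0.246655
  -F: nom -24.300 → Σnom=-13.500; wc +0.413/-0.413 → slack +1.360/-1.185; half-tol=0.413, Σhalf²=0.417224
Nominal = -13.500. Worst-case = [-13.500 - 1.185, -13.500 + 1.360] = [-14.685, -12.140]. RSS = √0.417224 = 0.646.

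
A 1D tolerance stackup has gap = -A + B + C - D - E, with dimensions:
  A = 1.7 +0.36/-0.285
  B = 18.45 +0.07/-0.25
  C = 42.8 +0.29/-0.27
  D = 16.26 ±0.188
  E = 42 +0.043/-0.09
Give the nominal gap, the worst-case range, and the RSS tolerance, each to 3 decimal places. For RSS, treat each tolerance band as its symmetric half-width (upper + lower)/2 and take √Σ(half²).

Stack each dimension's contribution:
  -A: nom -1.700 → Σnom=-1.700; wc +0.285/-0.360 → slack +0.285/-0.360; half-tol=0.323, Σhalf²=0.104006
  +B: nom +18.450 → Σnom=16.750; wc +0.070/-0.250 → slack +0.355/-0.610; half-tol=0.160, Σhalf²=0.129606
  +C: nom +42.800 → Σnom=59.550; wc +0.290/-0.270 → slack +0.645/-0.880; half-tol=0.280, Σhalf²=0.208006
  -D: nom -16.260 → Σnom=43.290; wc +0.188/-0.188 → slack +0.833/-1.068; half-tol=0.188, Σhalf²=0.243350
  -E: nom -42.000 → Σnom=1.290; wc +0.090/-0.043 → slack +0.923/-1.111; half-tol=0.067, Σhalf²=0.247772
Nominal = 1.290. Worst-case = [1.290 - 1.111, 1.290 + 0.923] = [0.179, 2.213]. RSS = √0.247772 = 0.498.

nominal=1.290 wc=[0.179,2.213] rss=0.498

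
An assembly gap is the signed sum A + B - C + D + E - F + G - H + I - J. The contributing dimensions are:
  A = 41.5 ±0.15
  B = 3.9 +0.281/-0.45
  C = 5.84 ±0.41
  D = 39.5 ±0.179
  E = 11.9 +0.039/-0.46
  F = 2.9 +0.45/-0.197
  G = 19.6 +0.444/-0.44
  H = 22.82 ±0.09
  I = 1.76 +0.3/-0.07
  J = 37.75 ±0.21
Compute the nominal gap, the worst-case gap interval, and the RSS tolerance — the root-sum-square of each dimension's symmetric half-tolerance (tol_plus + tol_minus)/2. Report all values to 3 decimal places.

nominal=48.850 wc=[45.941,51.150] rss=0.897

Stack each dimension's contribution:
  +A: nom +41.500 → Σnom=41.500; wc +0.150/-0.150 → slack +0.150/-0.150; half-tol=0.150, Σhalf²=0.022500
  +B: nom +3.900 → Σnom=45.400; wc +0.281/-0.450 → slack +0.431/-0.600; half-tol=0.366, Σhalf²=0.156090
  -C: nom -5.840 → Σnom=39.560; wc +0.410/-0.410 → slack +0.841/-1.010; half-tol=0.410, Σhalf²=0.324190
  +D: nom +39.500 → Σnom=79.060; wc +0.179/-0.179 → slack +1.020/-1.189; half-tol=0.179, Σhalf²=0.356231
  +E: nom +11.900 → Σnom=90.960; wc +0.039/-0.460 → slack +1.059/-1.649; half-tol=0.249, Σhalf²=0.418482
  -F: nom -2.900 → Σnom=88.060; wc +0.197/-0.450 → slack +1.256/-2.099; half-tol=0.324, Σhalf²=0.523134
  +G: nom +19.600 → Σnom=107.660; wc +0.444/-0.440 → slack +1.700/-2.539; half-tol=0.442, Σhalf²=0.718498
  -H: nom -22.820 → Σnom=84.840; wc +0.090/-0.090 → slack +1.790/-2.629; half-tol=0.090, Σhalf²=0.726598
  +I: nom +1.760 → Σnom=86.600; wc +0.300/-0.070 → slack +2.090/-2.699; half-tol=0.185, Σhalf²=0.760823
  -J: nom -37.750 → Σnom=48.850; wc +0.210/-0.210 → slack +2.300/-2.909; half-tol=0.210, Σhalf²=0.804923
Nominal = 48.850. Worst-case = [48.850 - 2.909, 48.850 + 2.300] = [45.941, 51.150]. RSS = √0.804923 = 0.897.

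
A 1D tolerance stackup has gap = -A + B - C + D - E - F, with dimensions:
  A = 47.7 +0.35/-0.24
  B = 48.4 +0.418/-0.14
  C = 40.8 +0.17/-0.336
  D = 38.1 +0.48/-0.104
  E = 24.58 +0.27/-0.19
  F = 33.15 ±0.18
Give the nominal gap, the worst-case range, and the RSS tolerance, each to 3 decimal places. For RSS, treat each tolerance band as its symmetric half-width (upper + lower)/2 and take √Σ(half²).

nominal=-59.730 wc=[-60.944,-57.886] rss=0.632

Stack each dimension's contribution:
  -A: nom -47.700 → Σnom=-47.700; wc +0.240/-0.350 → slack +0.240/-0.350; half-tol=0.295, Σhalf²=0.087025
  +B: nom +48.400 → Σnom=0.700; wc +0.418/-0.140 → slack +0.658/-0.490; half-tol=0.279, Σhalf²=0.164866
  -C: nom -40.800 → Σnom=-40.100; wc +0.336/-0.170 → slack +0.994/-0.660; half-tol=0.253, Σhalf²=0.228875
  +D: nom +38.100 → Σnom=-2.000; wc +0.480/-0.104 → slack +1.474/-0.764; half-tol=0.292, Σhalf²=0.314139
  -E: nom -24.580 → Σnom=-26.580; wc +0.190/-0.270 → slack +1.664/-1.034; half-tol=0.230, Σhalf²=0.367039
  -F: nom -33.150 → Σnom=-59.730; wc +0.180/-0.180 → slack +1.844/-1.214; half-tol=0.180, Σhalf²=0.399439
Nominal = -59.730. Worst-case = [-59.730 - 1.214, -59.730 + 1.844] = [-60.944, -57.886]. RSS = √0.399439 = 0.632.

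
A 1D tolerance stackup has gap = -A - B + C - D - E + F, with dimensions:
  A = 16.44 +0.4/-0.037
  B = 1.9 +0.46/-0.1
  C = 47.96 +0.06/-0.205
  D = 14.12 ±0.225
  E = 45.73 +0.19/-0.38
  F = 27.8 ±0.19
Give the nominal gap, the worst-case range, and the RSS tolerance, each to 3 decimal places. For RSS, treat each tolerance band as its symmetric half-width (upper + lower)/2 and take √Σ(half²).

nominal=-2.430 wc=[-4.100,-1.438] rss=0.558

Stack each dimension's contribution:
  -A: nom -16.440 → Σnom=-16.440; wc +0.037/-0.400 → slack +0.037/-0.400; half-tol=0.218, Σhalf²=0.047742
  -B: nom -1.900 → Σnom=-18.340; wc +0.100/-0.460 → slack +0.137/-0.860; half-tol=0.280, Σhalf²=0.126142
  +C: nom +47.960 → Σnom=29.620; wc +0.060/-0.205 → slack +0.197/-1.065; half-tol=0.133, Σhalf²=0.143699
  -D: nom -14.120 → Σnom=15.500; wc +0.225/-0.225 → slack +0.422/-1.290; half-tol=0.225, Σhalf²=0.194324
  -E: nom -45.730 → Σnom=-30.230; wc +0.380/-0.190 → slack +0.802/-1.480; half-tol=0.285, Σhalf²=0.275549
  +F: nom +27.800 → Σnom=-2.430; wc +0.190/-0.190 → slack +0.992/-1.670; half-tol=0.190, Σhalf²=0.311649
Nominal = -2.430. Worst-case = [-2.430 - 1.670, -2.430 + 0.992] = [-4.100, -1.438]. RSS = √0.311649 = 0.558.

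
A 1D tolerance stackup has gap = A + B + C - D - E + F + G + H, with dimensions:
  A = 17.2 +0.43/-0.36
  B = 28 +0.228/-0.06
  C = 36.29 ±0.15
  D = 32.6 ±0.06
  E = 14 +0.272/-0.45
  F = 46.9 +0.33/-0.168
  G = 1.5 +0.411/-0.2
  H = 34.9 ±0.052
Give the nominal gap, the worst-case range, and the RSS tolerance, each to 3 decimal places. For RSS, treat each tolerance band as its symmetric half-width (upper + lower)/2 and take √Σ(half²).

nominal=118.190 wc=[116.868,120.301] rss=0.701

Stack each dimension's contribution:
  +A: nom +17.200 → Σnom=17.200; wc +0.430/-0.360 → slack +0.430/-0.360; half-tol=0.395, Σhalf²=0.156025
  +B: nom +28.000 → Σnom=45.200; wc +0.228/-0.060 → slack +0.658/-0.420; half-tol=0.144, Σhalf²=0.176761
  +C: nom +36.290 → Σnom=81.490; wc +0.150/-0.150 → slack +0.808/-0.570; half-tol=0.150, Σhalf²=0.199261
  -D: nom -32.600 → Σnom=48.890; wc +0.060/-0.060 → slack +0.868/-0.630; half-tol=0.060, Σhalf²=0.202861
  -E: nom -14.000 → Σnom=34.890; wc +0.450/-0.272 → slack +1.318/-0.902; half-tol=0.361, Σhalf²=0.333182
  +F: nom +46.900 → Σnom=81.790; wc +0.330/-0.168 → slack +1.648/-1.070; half-tol=0.249, Σhalf²=0.395183
  +G: nom +1.500 → Σnom=83.290; wc +0.411/-0.200 → slack +2.059/-1.270; half-tol=0.305, Σhalf²=0.488513
  +H: nom +34.900 → Σnom=118.190; wc +0.052/-0.052 → slack +2.111/-1.322; half-tol=0.052, Σhalf²=0.491217
Nominal = 118.190. Worst-case = [118.190 - 1.322, 118.190 + 2.111] = [116.868, 120.301]. RSS = √0.491217 = 0.701.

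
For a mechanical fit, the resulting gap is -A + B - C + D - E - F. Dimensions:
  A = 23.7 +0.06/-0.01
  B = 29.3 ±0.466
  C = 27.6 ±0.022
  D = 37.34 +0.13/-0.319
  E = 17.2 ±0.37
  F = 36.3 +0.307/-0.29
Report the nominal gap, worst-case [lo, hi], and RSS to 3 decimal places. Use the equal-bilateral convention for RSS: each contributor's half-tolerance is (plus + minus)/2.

nominal=-38.160 wc=[-39.704,-36.872] rss=0.704

Stack each dimension's contribution:
  -A: nom -23.700 → Σnom=-23.700; wc +0.010/-0.060 → slack +0.010/-0.060; half-tol=0.035, Σhalf²=0.001225
  +B: nom +29.300 → Σnom=5.600; wc +0.466/-0.466 → slack +0.476/-0.526; half-tol=0.466, Σhalf²=0.218381
  -C: nom -27.600 → Σnom=-22.000; wc +0.022/-0.022 → slack +0.498/-0.548; half-tol=0.022, Σhalf²=0.218865
  +D: nom +37.340 → Σnom=15.340; wc +0.130/-0.319 → slack +0.628/-0.867; half-tol=0.225, Σhalf²=0.269265
  -E: nom -17.200 → Σnom=-1.860; wc +0.370/-0.370 → slack +0.998/-1.237; half-tol=0.370, Σhalf²=0.406165
  -F: nom -36.300 → Σnom=-38.160; wc +0.290/-0.307 → slack +1.288/-1.544; half-tol=0.298, Σhalf²=0.495268
Nominal = -38.160. Worst-case = [-38.160 - 1.544, -38.160 + 1.288] = [-39.704, -36.872]. RSS = √0.495268 = 0.704.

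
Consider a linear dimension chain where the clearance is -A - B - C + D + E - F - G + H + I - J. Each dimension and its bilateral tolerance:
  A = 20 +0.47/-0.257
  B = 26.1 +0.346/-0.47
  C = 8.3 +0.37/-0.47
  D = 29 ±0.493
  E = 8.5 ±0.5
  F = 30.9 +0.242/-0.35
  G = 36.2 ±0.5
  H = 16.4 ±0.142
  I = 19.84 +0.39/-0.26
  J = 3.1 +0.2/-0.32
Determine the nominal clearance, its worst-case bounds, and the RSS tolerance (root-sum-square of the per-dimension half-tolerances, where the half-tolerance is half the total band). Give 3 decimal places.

Stack each dimension's contribution:
  -A: nom -20.000 → Σnom=-20.000; wc +0.257/-0.470 → slack +0.257/-0.470; half-tol=0.363, Σhalf²=0.132132
  -B: nom -26.100 → Σnom=-46.100; wc +0.470/-0.346 → slack +0.727/-0.816; half-tol=0.408, Σhalf²=0.298596
  -C: nom -8.300 → Σnom=-54.400; wc +0.470/-0.370 → slack +1.197/-1.186; half-tol=0.420, Σhalf²=0.474996
  +D: nom +29.000 → Σnom=-25.400; wc +0.493/-0.493 → slack +1.690/-1.679; half-tol=0.493, Σhalf²=0.718045
  +E: nom +8.500 → Σnom=-16.900; wc +0.500/-0.500 → slack +2.190/-2.179; half-tol=0.500, Σhalf²=0.968045
  -F: nom -30.900 → Σnom=-47.800; wc +0.350/-0.242 → slack +2.540/-2.421; half-tol=0.296, Σhalf²=1.055661
  -G: nom -36.200 → Σnom=-84.000; wc +0.500/-0.500 → slack +3.040/-2.921; half-tol=0.500, Σhalf²=1.305661
  +H: nom +16.400 → Σnom=-67.600; wc +0.142/-0.142 → slack +3.182/-3.063; half-tol=0.142, Σhalf²=1.325825
  +I: nom +19.840 → Σnom=-47.760; wc +0.390/-0.260 → slack +3.572/-3.323; half-tol=0.325, Σhalf²=1.431450
  -J: nom -3.100 → Σnom=-50.860; wc +0.320/-0.200 → slack +3.892/-3.523; half-tol=0.260, Σhalf²=1.499050
Nominal = -50.860. Worst-case = [-50.860 - 3.523, -50.860 + 3.892] = [-54.383, -46.968]. RSS = √1.499050 = 1.224.

nominal=-50.860 wc=[-54.383,-46.968] rss=1.224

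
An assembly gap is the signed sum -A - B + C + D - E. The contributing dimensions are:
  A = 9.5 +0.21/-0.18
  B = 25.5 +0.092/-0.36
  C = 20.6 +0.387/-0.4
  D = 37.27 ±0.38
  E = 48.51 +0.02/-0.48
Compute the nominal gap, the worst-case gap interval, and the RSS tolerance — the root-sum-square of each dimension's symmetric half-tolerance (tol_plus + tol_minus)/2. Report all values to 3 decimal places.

nominal=-25.640 wc=[-26.742,-23.853] rss=0.671

Stack each dimension's contribution:
  -A: nom -9.500 → Σnom=-9.500; wc +0.180/-0.210 → slack +0.180/-0.210; half-tol=0.195, Σhalf²=0.038025
  -B: nom -25.500 → Σnom=-35.000; wc +0.360/-0.092 → slack +0.540/-0.302; half-tol=0.226, Σhalf²=0.089101
  +C: nom +20.600 → Σnom=-14.400; wc +0.387/-0.400 → slack +0.927/-0.702; half-tol=0.394, Σhalf²=0.243943
  +D: nom +37.270 → Σnom=22.870; wc +0.380/-0.380 → slack +1.307/-1.082; half-tol=0.380, Σhalf²=0.388343
  -E: nom -48.510 → Σnom=-25.640; wc +0.480/-0.020 → slack +1.787/-1.102; half-tol=0.250, Σhalf²=0.450843
Nominal = -25.640. Worst-case = [-25.640 - 1.102, -25.640 + 1.787] = [-26.742, -23.853]. RSS = √0.450843 = 0.671.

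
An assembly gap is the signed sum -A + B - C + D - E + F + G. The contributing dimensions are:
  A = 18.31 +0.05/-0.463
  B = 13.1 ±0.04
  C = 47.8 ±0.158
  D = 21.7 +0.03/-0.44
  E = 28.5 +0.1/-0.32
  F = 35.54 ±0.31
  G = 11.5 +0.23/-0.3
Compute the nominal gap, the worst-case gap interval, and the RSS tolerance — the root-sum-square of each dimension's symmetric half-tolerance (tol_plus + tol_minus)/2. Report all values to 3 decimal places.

Stack each dimension's contribution:
  -A: nom -18.310 → Σnom=-18.310; wc +0.463/-0.050 → slack +0.463/-0.050; half-tol=0.257, Σhalf²=0.065792
  +B: nom +13.100 → Σnom=-5.210; wc +0.040/-0.040 → slack +0.503/-0.090; half-tol=0.040, Σhalf²=0.067392
  -C: nom -47.800 → Σnom=-53.010; wc +0.158/-0.158 → slack +0.661/-0.248; half-tol=0.158, Σhalf²=0.092356
  +D: nom +21.700 → Σnom=-31.310; wc +0.030/-0.440 → slack +0.691/-0.688; half-tol=0.235, Σhalf²=0.147581
  -E: nom -28.500 → Σnom=-59.810; wc +0.320/-0.100 → slack +1.011/-0.788; half-tol=0.210, Σhalf²=0.191681
  +F: nom +35.540 → Σnom=-24.270; wc +0.310/-0.310 → slack +1.321/-1.098; half-tol=0.310, Σhalf²=0.287781
  +G: nom +11.500 → Σnom=-12.770; wc +0.230/-0.300 → slack +1.551/-1.398; half-tol=0.265, Σhalf²=0.358006
Nominal = -12.770. Worst-case = [-12.770 - 1.398, -12.770 + 1.551] = [-14.168, -11.219]. RSS = √0.358006 = 0.598.

nominal=-12.770 wc=[-14.168,-11.219] rss=0.598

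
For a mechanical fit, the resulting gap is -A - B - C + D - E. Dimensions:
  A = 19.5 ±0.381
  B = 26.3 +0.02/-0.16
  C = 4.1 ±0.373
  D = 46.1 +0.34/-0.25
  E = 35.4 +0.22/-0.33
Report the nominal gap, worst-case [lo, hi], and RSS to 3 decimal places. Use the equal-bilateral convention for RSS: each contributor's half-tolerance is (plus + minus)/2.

nominal=-39.200 wc=[-40.444,-37.616] rss=0.675

Stack each dimension's contribution:
  -A: nom -19.500 → Σnom=-19.500; wc +0.381/-0.381 → slack +0.381/-0.381; half-tol=0.381, Σhalf²=0.145161
  -B: nom -26.300 → Σnom=-45.800; wc +0.160/-0.020 → slack +0.541/-0.401; half-tol=0.090, Σhalf²=0.153261
  -C: nom -4.100 → Σnom=-49.900; wc +0.373/-0.373 → slack +0.914/-0.774; half-tol=0.373, Σhalf²=0.292390
  +D: nom +46.100 → Σnom=-3.800; wc +0.340/-0.250 → slack +1.254/-1.024; half-tol=0.295, Σhalf²=0.379415
  -E: nom -35.400 → Σnom=-39.200; wc +0.330/-0.220 → slack +1.584/-1.244; half-tol=0.275, Σhalf²=0.455040
Nominal = -39.200. Worst-case = [-39.200 - 1.244, -39.200 + 1.584] = [-40.444, -37.616]. RSS = √0.455040 = 0.675.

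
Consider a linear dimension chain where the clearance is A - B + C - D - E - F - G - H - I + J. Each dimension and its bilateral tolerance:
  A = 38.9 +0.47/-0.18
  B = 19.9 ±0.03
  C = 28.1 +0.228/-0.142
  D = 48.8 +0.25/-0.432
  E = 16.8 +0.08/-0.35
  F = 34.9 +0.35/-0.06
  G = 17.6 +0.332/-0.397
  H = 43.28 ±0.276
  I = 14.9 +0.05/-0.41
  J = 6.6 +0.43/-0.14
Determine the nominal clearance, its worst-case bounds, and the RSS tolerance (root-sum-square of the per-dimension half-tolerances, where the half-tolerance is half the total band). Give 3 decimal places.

Stack each dimension's contribution:
  +A: nom +38.900 → Σnom=38.900; wc +0.470/-0.180 → slack +0.470/-0.180; half-tol=0.325, Σhalf²=0.105625
  -B: nom -19.900 → Σnom=19.000; wc +0.030/-0.030 → slack +0.500/-0.210; half-tol=0.030, Σhalf²=0.106525
  +C: nom +28.100 → Σnom=47.100; wc +0.228/-0.142 → slack +0.728/-0.352; half-tol=0.185, Σhalf²=0.140750
  -D: nom -48.800 → Σnom=-1.700; wc +0.432/-0.250 → slack +1.160/-0.602; half-tol=0.341, Σhalf²=0.257031
  -E: nom -16.800 → Σnom=-18.500; wc +0.350/-0.080 → slack +1.510/-0.682; half-tol=0.215, Σhalf²=0.303256
  -F: nom -34.900 → Σnom=-53.400; wc +0.060/-0.350 → slack +1.570/-1.032; half-tol=0.205, Σhalf²=0.345281
  -G: nom -17.600 → Σnom=-71.000; wc +0.397/-0.332 → slack +1.967/-1.364; half-tol=0.365, Σhalf²=0.478141
  -H: nom -43.280 → Σnom=-114.280; wc +0.276/-0.276 → slack +2.243/-1.640; half-tol=0.276, Σhalf²=0.554317
  -I: nom -14.900 → Σnom=-129.180; wc +0.410/-0.050 → slack +2.653/-1.690; half-tol=0.230, Σhalf²=0.607217
  +J: nom +6.600 → Σnom=-122.580; wc +0.430/-0.140 → slack +3.083/-1.830; half-tol=0.285, Σhalf²=0.688442
Nominal = -122.580. Worst-case = [-122.580 - 1.830, -122.580 + 3.083] = [-124.410, -119.497]. RSS = √0.688442 = 0.830.

nominal=-122.580 wc=[-124.410,-119.497] rss=0.830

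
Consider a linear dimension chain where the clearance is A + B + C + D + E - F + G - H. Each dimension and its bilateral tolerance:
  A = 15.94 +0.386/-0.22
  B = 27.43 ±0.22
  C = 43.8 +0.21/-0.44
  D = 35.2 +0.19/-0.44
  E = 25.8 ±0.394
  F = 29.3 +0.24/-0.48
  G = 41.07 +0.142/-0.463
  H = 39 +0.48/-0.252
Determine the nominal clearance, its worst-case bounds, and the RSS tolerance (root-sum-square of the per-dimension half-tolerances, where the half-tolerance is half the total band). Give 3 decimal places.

Stack each dimension's contribution:
  +A: nom +15.940 → Σnom=15.940; wc +0.386/-0.220 → slack +0.386/-0.220; half-tol=0.303, Σhalf²=0.091809
  +B: nom +27.430 → Σnom=43.370; wc +0.220/-0.220 → slack +0.606/-0.440; half-tol=0.220, Σhalf²=0.140209
  +C: nom +43.800 → Σnom=87.170; wc +0.210/-0.440 → slack +0.816/-0.880; half-tol=0.325, Σhalf²=0.245834
  +D: nom +35.200 → Σnom=122.370; wc +0.190/-0.440 → slack +1.006/-1.320; half-tol=0.315, Σhalf²=0.345059
  +E: nom +25.800 → Σnom=148.170; wc +0.394/-0.394 → slack +1.400/-1.714; half-tol=0.394, Σhalf²=0.500295
  -F: nom -29.300 → Σnom=118.870; wc +0.480/-0.240 → slack +1.880/-1.954; half-tol=0.360, Σhalf²=0.629895
  +G: nom +41.070 → Σnom=159.940; wc +0.142/-0.463 → slack +2.022/-2.417; half-tol=0.302, Σhalf²=0.721401
  -H: nom -39.000 → Σnom=120.940; wc +0.252/-0.480 → slack +2.274/-2.897; half-tol=0.366, Σhalf²=0.855357
Nominal = 120.940. Worst-case = [120.940 - 2.897, 120.940 + 2.274] = [118.043, 123.214]. RSS = √0.855357 = 0.925.

nominal=120.940 wc=[118.043,123.214] rss=0.925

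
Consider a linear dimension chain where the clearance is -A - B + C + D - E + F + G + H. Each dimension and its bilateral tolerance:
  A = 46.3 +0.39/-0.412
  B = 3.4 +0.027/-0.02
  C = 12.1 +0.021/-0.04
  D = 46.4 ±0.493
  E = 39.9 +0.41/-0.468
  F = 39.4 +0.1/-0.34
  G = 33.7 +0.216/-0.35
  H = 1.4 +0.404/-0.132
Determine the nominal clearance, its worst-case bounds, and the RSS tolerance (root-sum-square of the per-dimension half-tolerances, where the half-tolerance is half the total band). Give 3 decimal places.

Stack each dimension's contribution:
  -A: nom -46.300 → Σnom=-46.300; wc +0.412/-0.390 → slack +0.412/-0.390; half-tol=0.401, Σhalf²=0.160801
  -B: nom -3.400 → Σnom=-49.700; wc +0.020/-0.027 → slack +0.432/-0.417; half-tol=0.024, Σhalf²=0.161353
  +C: nom +12.100 → Σnom=-37.600; wc +0.021/-0.040 → slack +0.453/-0.457; half-tol=0.030, Σhalf²=0.162284
  +D: nom +46.400 → Σnom=8.800; wc +0.493/-0.493 → slack +0.946/-0.950; half-tol=0.493, Σhalf²=0.405332
  -E: nom -39.900 → Σnom=-31.100; wc +0.468/-0.410 → slack +1.414/-1.360; half-tol=0.439, Σhalf²=0.598054
  +F: nom +39.400 → Σnom=8.300; wc +0.100/-0.340 → slack +1.514/-1.700; half-tol=0.220, Σhalf²=0.646454
  +G: nom +33.700 → Σnom=42.000; wc +0.216/-0.350 → slack +1.730/-2.050; half-tol=0.283, Σhalf²=0.726542
  +H: nom +1.400 → Σnom=43.400; wc +0.404/-0.132 → slack +2.134/-2.182; half-tol=0.268, Σhalf²=0.798366
Nominal = 43.400. Worst-case = [43.400 - 2.182, 43.400 + 2.134] = [41.218, 45.534]. RSS = √0.798366 = 0.894.

nominal=43.400 wc=[41.218,45.534] rss=0.894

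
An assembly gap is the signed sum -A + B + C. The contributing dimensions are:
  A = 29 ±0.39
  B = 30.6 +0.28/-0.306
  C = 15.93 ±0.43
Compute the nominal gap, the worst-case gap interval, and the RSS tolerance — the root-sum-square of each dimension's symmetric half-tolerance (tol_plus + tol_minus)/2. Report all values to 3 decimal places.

Stack each dimension's contribution:
  -A: nom -29.000 → Σnom=-29.000; wc +0.390/-0.390 → slack +0.390/-0.390; half-tol=0.390, Σhalf²=0.152100
  +B: nom +30.600 → Σnom=1.600; wc +0.280/-0.306 → slack +0.670/-0.696; half-tol=0.293, Σhalf²=0.237949
  +C: nom +15.930 → Σnom=17.530; wc +0.430/-0.430 → slack +1.100/-1.126; half-tol=0.430, Σhalf²=0.422849
Nominal = 17.530. Worst-case = [17.530 - 1.126, 17.530 + 1.100] = [16.404, 18.630]. RSS = √0.422849 = 0.650.

nominal=17.530 wc=[16.404,18.630] rss=0.650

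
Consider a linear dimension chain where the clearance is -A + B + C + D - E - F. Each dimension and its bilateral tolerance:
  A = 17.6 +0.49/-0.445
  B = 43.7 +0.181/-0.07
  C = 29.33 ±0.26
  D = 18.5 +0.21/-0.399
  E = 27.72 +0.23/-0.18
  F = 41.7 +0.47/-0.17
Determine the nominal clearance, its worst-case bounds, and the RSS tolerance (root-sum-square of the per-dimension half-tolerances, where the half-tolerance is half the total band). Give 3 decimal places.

Stack each dimension's contribution:
  -A: nom -17.600 → Σnom=-17.600; wc +0.445/-0.490 → slack +0.445/-0.490; half-tol=0.468, Σhalf²=0.218556
  +B: nom +43.700 → Σnom=26.100; wc +0.181/-0.070 → slack +0.626/-0.560; half-tol=0.126, Σhalf²=0.234307
  +C: nom +29.330 → Σnom=55.430; wc +0.260/-0.260 → slack +0.886/-0.820; half-tol=0.260, Σhalf²=0.301907
  +D: nom +18.500 → Σnom=73.930; wc +0.210/-0.399 → slack +1.096/-1.219; half-tol=0.304, Σhalf²=0.394627
  -E: nom -27.720 → Σnom=46.210; wc +0.180/-0.230 → slack +1.276/-1.449; half-tol=0.205, Σhalf²=0.436652
  -F: nom -41.700 → Σnom=4.510; wc +0.170/-0.470 → slack +1.446/-1.919; half-tol=0.320, Σhalf²=0.539052
Nominal = 4.510. Worst-case = [4.510 - 1.919, 4.510 + 1.446] = [2.591, 5.956]. RSS = √0.539052 = 0.734.

nominal=4.510 wc=[2.591,5.956] rss=0.734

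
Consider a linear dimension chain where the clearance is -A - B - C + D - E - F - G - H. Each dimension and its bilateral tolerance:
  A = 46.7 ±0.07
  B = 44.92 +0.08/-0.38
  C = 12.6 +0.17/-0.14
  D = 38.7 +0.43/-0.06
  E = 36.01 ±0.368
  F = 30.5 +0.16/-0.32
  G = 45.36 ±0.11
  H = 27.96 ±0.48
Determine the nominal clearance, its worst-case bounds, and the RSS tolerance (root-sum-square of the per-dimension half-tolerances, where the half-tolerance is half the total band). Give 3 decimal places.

nominal=-205.350 wc=[-206.848,-203.052] rss=0.760

Stack each dimension's contribution:
  -A: nom -46.700 → Σnom=-46.700; wc +0.070/-0.070 → slack +0.070/-0.070; half-tol=0.070, Σhalf²=0.004900
  -B: nom -44.920 → Σnom=-91.620; wc +0.380/-0.080 → slack +0.450/-0.150; half-tol=0.230, Σhalf²=0.057800
  -C: nom -12.600 → Σnom=-104.220; wc +0.140/-0.170 → slack +0.590/-0.320; half-tol=0.155, Σhalf²=0.081825
  +D: nom +38.700 → Σnom=-65.520; wc +0.430/-0.060 → slack +1.020/-0.380; half-tol=0.245, Σhalf²=0.141850
  -E: nom -36.010 → Σnom=-101.530; wc +0.368/-0.368 → slack +1.388/-0.748; half-tol=0.368, Σhalf²=0.277274
  -F: nom -30.500 → Σnom=-132.030; wc +0.320/-0.160 → slack +1.708/-0.908; half-tol=0.240, Σhalf²=0.334874
  -G: nom -45.360 → Σnom=-177.390; wc +0.110/-0.110 → slack +1.818/-1.018; half-tol=0.110, Σhalf²=0.346974
  -H: nom -27.960 → Σnom=-205.350; wc +0.480/-0.480 → slack +2.298/-1.498; half-tol=0.480, Σhalf²=0.577374
Nominal = -205.350. Worst-case = [-205.350 - 1.498, -205.350 + 2.298] = [-206.848, -203.052]. RSS = √0.577374 = 0.760.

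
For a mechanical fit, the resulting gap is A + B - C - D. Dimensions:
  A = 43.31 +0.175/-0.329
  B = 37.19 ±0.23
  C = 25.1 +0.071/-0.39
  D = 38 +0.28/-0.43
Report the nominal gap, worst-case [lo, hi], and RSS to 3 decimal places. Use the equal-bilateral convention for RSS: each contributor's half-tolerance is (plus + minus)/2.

Stack each dimension's contribution:
  +A: nom +43.310 → Σnom=43.310; wc +0.175/-0.329 → slack +0.175/-0.329; half-tol=0.252, Σhalf²=0.063504
  +B: nom +37.190 → Σnom=80.500; wc +0.230/-0.230 → slack +0.405/-0.559; half-tol=0.230, Σhalf²=0.116404
  -C: nom -25.100 → Σnom=55.400; wc +0.390/-0.071 → slack +0.795/-0.630; half-tol=0.231, Σhalf²=0.169534
  -D: nom -38.000 → Σnom=17.400; wc +0.430/-0.280 → slack +1.225/-0.910; half-tol=0.355, Σhalf²=0.295559
Nominal = 17.400. Worst-case = [17.400 - 0.910, 17.400 + 1.225] = [16.490, 18.625]. RSS = √0.295559 = 0.544.

nominal=17.400 wc=[16.490,18.625] rss=0.544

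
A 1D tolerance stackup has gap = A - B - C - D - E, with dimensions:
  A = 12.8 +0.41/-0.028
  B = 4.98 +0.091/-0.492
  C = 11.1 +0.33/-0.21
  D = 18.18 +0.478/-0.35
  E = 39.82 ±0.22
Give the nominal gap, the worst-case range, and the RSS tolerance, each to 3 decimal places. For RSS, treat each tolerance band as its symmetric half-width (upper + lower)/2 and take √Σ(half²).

nominal=-61.280 wc=[-62.427,-59.598] rss=0.652

Stack each dimension's contribution:
  +A: nom +12.800 → Σnom=12.800; wc +0.410/-0.028 → slack +0.410/-0.028; half-tol=0.219, Σhalf²=0.047961
  -B: nom -4.980 → Σnom=7.820; wc +0.492/-0.091 → slack +0.902/-0.119; half-tol=0.291, Σhalf²=0.132933
  -C: nom -11.100 → Σnom=-3.280; wc +0.210/-0.330 → slack +1.112/-0.449; half-tol=0.270, Σhalf²=0.205833
  -D: nom -18.180 → Σnom=-21.460; wc +0.350/-0.478 → slack +1.462/-0.927; half-tol=0.414, Σhalf²=0.377229
  -E: nom -39.820 → Σnom=-61.280; wc +0.220/-0.220 → slack +1.682/-1.147; half-tol=0.220, Σhalf²=0.425629
Nominal = -61.280. Worst-case = [-61.280 - 1.147, -61.280 + 1.682] = [-62.427, -59.598]. RSS = √0.425629 = 0.652.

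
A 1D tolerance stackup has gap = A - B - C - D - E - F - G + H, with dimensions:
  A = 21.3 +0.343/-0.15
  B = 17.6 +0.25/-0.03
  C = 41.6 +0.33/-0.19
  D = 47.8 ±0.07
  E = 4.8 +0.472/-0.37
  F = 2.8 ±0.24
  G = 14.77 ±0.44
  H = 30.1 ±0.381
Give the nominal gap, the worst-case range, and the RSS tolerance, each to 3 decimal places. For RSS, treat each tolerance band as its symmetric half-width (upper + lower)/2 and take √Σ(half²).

Stack each dimension's contribution:
  +A: nom +21.300 → Σnom=21.300; wc +0.343/-0.150 → slack +0.343/-0.150; half-tol=0.246, Σhalf²=0.060762
  -B: nom -17.600 → Σnom=3.700; wc +0.030/-0.250 → slack +0.373/-0.400; half-tol=0.140, Σhalf²=0.080362
  -C: nom -41.600 → Σnom=-37.900; wc +0.190/-0.330 → slack +0.563/-0.730; half-tol=0.260, Σhalf²=0.147962
  -D: nom -47.800 → Σnom=-85.700; wc +0.070/-0.070 → slack +0.633/-0.800; half-tol=0.070, Σhalf²=0.152862
  -E: nom -4.800 → Σnom=-90.500; wc +0.370/-0.472 → slack +1.003/-1.272; half-tol=0.421, Σhalf²=0.330103
  -F: nom -2.800 → Σnom=-93.300; wc +0.240/-0.240 → slack +1.243/-1.512; half-tol=0.240, Σhalf²=0.387703
  -G: nom -14.770 → Σnom=-108.070; wc +0.440/-0.440 → slack +1.683/-1.952; half-tol=0.440, Σhalf²=0.581303
  +H: nom +30.100 → Σnom=-77.970; wc +0.381/-0.381 → slack +2.064/-2.333; half-tol=0.381, Σhalf²=0.726464
Nominal = -77.970. Worst-case = [-77.970 - 2.333, -77.970 + 2.064] = [-80.303, -75.906]. RSS = √0.726464 = 0.852.

nominal=-77.970 wc=[-80.303,-75.906] rss=0.852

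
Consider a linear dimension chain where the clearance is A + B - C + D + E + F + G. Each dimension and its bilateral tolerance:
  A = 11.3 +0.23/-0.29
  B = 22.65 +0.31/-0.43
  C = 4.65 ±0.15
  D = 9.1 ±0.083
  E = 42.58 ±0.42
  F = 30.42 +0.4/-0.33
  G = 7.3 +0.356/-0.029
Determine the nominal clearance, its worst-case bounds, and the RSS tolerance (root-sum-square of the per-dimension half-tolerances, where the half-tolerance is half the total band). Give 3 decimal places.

nominal=118.700 wc=[116.968,120.649] rss=0.762

Stack each dimension's contribution:
  +A: nom +11.300 → Σnom=11.300; wc +0.230/-0.290 → slack +0.230/-0.290; half-tol=0.260, Σhalf²=0.067600
  +B: nom +22.650 → Σnom=33.950; wc +0.310/-0.430 → slack +0.540/-0.720; half-tol=0.370, Σhalf²=0.204500
  -C: nom -4.650 → Σnom=29.300; wc +0.150/-0.150 → slack +0.690/-0.870; half-tol=0.150, Σhalf²=0.227000
  +D: nom +9.100 → Σnom=38.400; wc +0.083/-0.083 → slack +0.773/-0.953; half-tol=0.083, Σhalf²=0.233889
  +E: nom +42.580 → Σnom=80.980; wc +0.420/-0.420 → slack +1.193/-1.373; half-tol=0.420, Σhalf²=0.410289
  +F: nom +30.420 → Σnom=111.400; wc +0.400/-0.330 → slack +1.593/-1.703; half-tol=0.365, Σhalf²=0.543514
  +G: nom +7.300 → Σnom=118.700; wc +0.356/-0.029 → slack +1.949/-1.732; half-tol=0.193, Σhalf²=0.580570
Nominal = 118.700. Worst-case = [118.700 - 1.732, 118.700 + 1.949] = [116.968, 120.649]. RSS = √0.580570 = 0.762.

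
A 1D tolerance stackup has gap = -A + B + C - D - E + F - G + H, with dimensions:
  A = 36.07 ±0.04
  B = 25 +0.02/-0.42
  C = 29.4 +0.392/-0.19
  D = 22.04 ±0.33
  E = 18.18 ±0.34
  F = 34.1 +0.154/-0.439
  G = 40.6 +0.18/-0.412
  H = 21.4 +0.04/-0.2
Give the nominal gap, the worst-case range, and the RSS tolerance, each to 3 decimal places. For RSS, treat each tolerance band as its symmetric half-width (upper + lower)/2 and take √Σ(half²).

Stack each dimension's contribution:
  -A: nom -36.070 → Σnom=-36.070; wc +0.040/-0.040 → slack +0.040/-0.040; half-tol=0.040, Σhalf²=0.001600
  +B: nom +25.000 → Σnom=-11.070; wc +0.020/-0.420 → slack +0.060/-0.460; half-tol=0.220, Σhalf²=0.050000
  +C: nom +29.400 → Σnom=18.330; wc +0.392/-0.190 → slack +0.452/-0.650; half-tol=0.291, Σhalf²=0.134681
  -D: nom -22.040 → Σnom=-3.710; wc +0.330/-0.330 → slack +0.782/-0.980; half-tol=0.330, Σhalf²=0.243581
  -E: nom -18.180 → Σnom=-21.890; wc +0.340/-0.340 → slack +1.122/-1.320; half-tol=0.340, Σhalf²=0.359181
  +F: nom +34.100 → Σnom=12.210; wc +0.154/-0.439 → slack +1.276/-1.759; half-tol=0.296, Σhalf²=0.447093
  -G: nom -40.600 → Σnom=-28.390; wc +0.412/-0.180 → slack +1.688/-1.939; half-tol=0.296, Σhalf²=0.534709
  +H: nom +21.400 → Σnom=-6.990; wc +0.040/-0.200 → slack +1.728/-2.139; half-tol=0.120, Σhalf²=0.549109
Nominal = -6.990. Worst-case = [-6.990 - 2.139, -6.990 + 1.728] = [-9.129, -5.262]. RSS = √0.549109 = 0.741.

nominal=-6.990 wc=[-9.129,-5.262] rss=0.741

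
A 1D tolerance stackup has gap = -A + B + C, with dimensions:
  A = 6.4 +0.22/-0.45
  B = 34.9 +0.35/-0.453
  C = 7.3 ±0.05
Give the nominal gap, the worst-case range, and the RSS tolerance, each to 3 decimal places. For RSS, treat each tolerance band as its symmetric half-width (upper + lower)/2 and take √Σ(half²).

Stack each dimension's contribution:
  -A: nom -6.400 → Σnom=-6.400; wc +0.450/-0.220 → slack +0.450/-0.220; half-tol=0.335, Σhalf²=0.112225
  +B: nom +34.900 → Σnom=28.500; wc +0.350/-0.453 → slack +0.800/-0.673; half-tol=0.401, Σhalf²=0.273427
  +C: nom +7.300 → Σnom=35.800; wc +0.050/-0.050 → slack +0.850/-0.723; half-tol=0.050, Σhalf²=0.275927
Nominal = 35.800. Worst-case = [35.800 - 0.723, 35.800 + 0.850] = [35.077, 36.650]. RSS = √0.275927 = 0.525.

nominal=35.800 wc=[35.077,36.650] rss=0.525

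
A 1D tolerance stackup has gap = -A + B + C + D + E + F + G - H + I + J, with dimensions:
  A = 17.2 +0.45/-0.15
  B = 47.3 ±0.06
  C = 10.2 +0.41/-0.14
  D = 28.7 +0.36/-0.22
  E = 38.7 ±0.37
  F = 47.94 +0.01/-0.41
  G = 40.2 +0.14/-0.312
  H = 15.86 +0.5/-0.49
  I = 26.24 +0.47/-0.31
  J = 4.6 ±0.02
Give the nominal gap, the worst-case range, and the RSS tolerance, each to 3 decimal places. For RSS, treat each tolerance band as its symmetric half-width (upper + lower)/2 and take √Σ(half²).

Stack each dimension's contribution:
  -A: nom -17.200 → Σnom=-17.200; wc +0.150/-0.450 → slack +0.150/-0.450; half-tol=0.300, Σhalf²=0.090000
  +B: nom +47.300 → Σnom=30.100; wc +0.060/-0.060 → slack +0.210/-0.510; half-tol=0.060, Σhalf²=0.093600
  +C: nom +10.200 → Σnom=40.300; wc +0.410/-0.140 → slack +0.620/-0.650; half-tol=0.275, Σhalf²=0.169225
  +D: nom +28.700 → Σnom=69.000; wc +0.360/-0.220 → slack +0.980/-0.870; half-tol=0.290, Σhalf²=0.253325
  +E: nom +38.700 → Σnom=107.700; wc +0.370/-0.370 → slack +1.350/-1.240; half-tol=0.370, Σhalf²=0.390225
  +F: nom +47.940 → Σnom=155.640; wc +0.010/-0.410 → slack +1.360/-1.650; half-tol=0.210, Σhalf²=0.434325
  +G: nom +40.200 → Σnom=195.840; wc +0.140/-0.312 → slack +1.500/-1.962; half-tol=0.226, Σhalf²=0.485401
  -H: nom -15.860 → Σnom=179.980; wc +0.490/-0.500 → slack +1.990/-2.462; half-tol=0.495, Σhalf²=0.730426
  +I: nom +26.240 → Σnom=206.220; wc +0.470/-0.310 → slack +2.460/-2.772; half-tol=0.390, Σhalf²=0.882526
  +J: nom +4.600 → Σnom=210.820; wc +0.020/-0.020 → slack +2.480/-2.792; half-tol=0.020, Σhalf²=0.882926
Nominal = 210.820. Worst-case = [210.820 - 2.792, 210.820 + 2.480] = [208.028, 213.300]. RSS = √0.882926 = 0.940.

nominal=210.820 wc=[208.028,213.300] rss=0.940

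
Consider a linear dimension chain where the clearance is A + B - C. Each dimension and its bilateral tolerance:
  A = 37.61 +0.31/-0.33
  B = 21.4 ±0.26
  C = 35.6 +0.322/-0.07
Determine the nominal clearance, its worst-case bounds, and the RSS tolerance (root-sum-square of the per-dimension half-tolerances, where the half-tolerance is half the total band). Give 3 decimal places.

Stack each dimension's contribution:
  +A: nom +37.610 → Σnom=37.610; wc +0.310/-0.330 → slack +0.310/-0.330; half-tol=0.320, Σhalf²=0.102400
  +B: nom +21.400 → Σnom=59.010; wc +0.260/-0.260 → slack +0.570/-0.590; half-tol=0.260, Σhalf²=0.170000
  -C: nom -35.600 → Σnom=23.410; wc +0.070/-0.322 → slack +0.640/-0.912; half-tol=0.196, Σhalf²=0.208416
Nominal = 23.410. Worst-case = [23.410 - 0.912, 23.410 + 0.640] = [22.498, 24.050]. RSS = √0.208416 = 0.457.

nominal=23.410 wc=[22.498,24.050] rss=0.457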